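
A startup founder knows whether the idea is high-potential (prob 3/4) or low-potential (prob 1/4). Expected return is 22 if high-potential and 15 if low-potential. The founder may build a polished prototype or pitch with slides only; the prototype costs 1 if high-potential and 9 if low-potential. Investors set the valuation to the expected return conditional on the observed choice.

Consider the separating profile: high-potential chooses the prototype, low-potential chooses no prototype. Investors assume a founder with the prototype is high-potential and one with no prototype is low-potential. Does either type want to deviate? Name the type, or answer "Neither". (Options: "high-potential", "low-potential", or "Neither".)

The prototype pays 22; no prototype pays 15.
high-potential: assigned the prototype, nets 22 − 1 = 21; deviating to no prototype nets 15.
low-potential: assigned no prototype, nets 15; deviating to the prototype nets 22 − 9 = 13.
Both types strictly prefer their assigned action; no profitable deviation.

Neither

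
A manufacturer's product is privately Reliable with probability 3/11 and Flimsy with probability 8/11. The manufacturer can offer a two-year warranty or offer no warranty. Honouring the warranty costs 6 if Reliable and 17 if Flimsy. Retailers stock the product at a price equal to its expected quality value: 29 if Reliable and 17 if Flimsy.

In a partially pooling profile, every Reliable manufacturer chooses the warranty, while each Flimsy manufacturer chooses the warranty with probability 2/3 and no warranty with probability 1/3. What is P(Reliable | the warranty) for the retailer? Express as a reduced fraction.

P(the warranty) = (3/11)·1 + (8/11)·(2/3) = 25/33.
By Bayes' rule, P(Reliable | the warranty) = (3/11) / (25/33) = 9/25.

9/25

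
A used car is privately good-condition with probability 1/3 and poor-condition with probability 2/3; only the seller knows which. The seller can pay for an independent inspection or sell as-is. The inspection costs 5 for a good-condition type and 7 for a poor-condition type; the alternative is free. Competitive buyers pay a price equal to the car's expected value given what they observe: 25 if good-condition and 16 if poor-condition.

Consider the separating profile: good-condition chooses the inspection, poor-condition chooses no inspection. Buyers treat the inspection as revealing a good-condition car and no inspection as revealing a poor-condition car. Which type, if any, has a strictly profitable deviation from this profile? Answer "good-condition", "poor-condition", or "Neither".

poor-condition

The inspection pays 25; no inspection pays 16.
good-condition: assigned the inspection, nets 25 − 5 = 20; deviating to no inspection nets 16.
poor-condition: assigned no inspection, nets 16; deviating to the inspection nets 25 − 7 = 18.
The poor-condition type gains 2 by deviating.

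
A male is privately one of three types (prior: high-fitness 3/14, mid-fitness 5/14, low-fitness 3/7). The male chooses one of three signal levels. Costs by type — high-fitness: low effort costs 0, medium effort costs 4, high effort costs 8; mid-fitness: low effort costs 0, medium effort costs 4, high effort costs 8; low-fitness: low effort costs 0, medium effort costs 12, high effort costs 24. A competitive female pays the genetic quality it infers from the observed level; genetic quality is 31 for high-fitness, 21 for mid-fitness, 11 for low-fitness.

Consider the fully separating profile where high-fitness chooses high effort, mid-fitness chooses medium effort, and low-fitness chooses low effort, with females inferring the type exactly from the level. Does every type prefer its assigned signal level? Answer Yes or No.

Separating mating payoffs: high effort → 31, medium effort → 21, low effort → 11.
high-fitness (assigned high effort): low effort: 11 − 0 = 11; medium effort: 21 − 4 = 17; high effort: 31 − 8 = 23. high-fitness stays.
mid-fitness (assigned medium effort): low effort: 11 − 0 = 11; medium effort: 21 − 4 = 17; high effort: 31 − 8 = 23. mid-fitness prefers high effort.
low-fitness (assigned low effort): low effort: 11 − 0 = 11; medium effort: 21 − 12 = 9; high effort: 31 − 24 = 7. low-fitness stays.
At least one type deviates; the separating profile fails.

No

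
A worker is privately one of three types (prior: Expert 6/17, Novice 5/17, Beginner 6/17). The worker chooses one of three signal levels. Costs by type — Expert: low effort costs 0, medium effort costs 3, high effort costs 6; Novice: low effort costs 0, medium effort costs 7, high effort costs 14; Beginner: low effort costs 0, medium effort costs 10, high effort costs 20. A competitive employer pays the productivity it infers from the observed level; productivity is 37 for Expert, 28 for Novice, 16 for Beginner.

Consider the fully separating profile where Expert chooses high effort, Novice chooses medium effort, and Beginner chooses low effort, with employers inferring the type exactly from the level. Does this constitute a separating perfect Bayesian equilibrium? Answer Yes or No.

Separating wages: high effort → 37, medium effort → 28, low effort → 16.
Expert (assigned high effort): low effort: 16 − 0 = 16; medium effort: 28 − 3 = 25; high effort: 37 − 6 = 31. Expert stays.
Novice (assigned medium effort): low effort: 16 − 0 = 16; medium effort: 28 − 7 = 21; high effort: 37 − 14 = 23. Novice prefers high effort.
Beginner (assigned low effort): low effort: 16 − 0 = 16; medium effort: 28 − 10 = 18; high effort: 37 − 20 = 17. Beginner prefers medium effort.
At least one type deviates; the separating profile fails.

No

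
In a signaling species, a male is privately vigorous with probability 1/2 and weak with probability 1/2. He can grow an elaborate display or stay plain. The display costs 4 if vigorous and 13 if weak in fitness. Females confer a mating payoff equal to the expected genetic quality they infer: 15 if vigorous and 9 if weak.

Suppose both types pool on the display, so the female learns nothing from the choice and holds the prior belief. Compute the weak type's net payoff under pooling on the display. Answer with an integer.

-1

Pooled mating payoff = 1/2·15 + 1/2·9 = 12.
weak pays cost 13 for the display, so net payoff = 12 − 13 = -1.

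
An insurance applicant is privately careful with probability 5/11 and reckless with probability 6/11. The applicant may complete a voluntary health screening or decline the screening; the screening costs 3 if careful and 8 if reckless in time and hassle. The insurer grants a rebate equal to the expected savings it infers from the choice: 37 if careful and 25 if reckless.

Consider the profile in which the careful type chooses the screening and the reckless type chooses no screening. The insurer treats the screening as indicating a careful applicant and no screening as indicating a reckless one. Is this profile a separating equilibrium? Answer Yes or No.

Under these beliefs, the screening earns rebate 37 and no screening earns rebate 25.
careful: the screening nets 37 − 3 = 34; no screening nets 25. careful prefers the screening.
reckless: the screening nets 37 − 8 = 29; no screening nets 25. reckless would deviate to the screening.
reckless has a profitable deviation, so the profile is not an equilibrium.

No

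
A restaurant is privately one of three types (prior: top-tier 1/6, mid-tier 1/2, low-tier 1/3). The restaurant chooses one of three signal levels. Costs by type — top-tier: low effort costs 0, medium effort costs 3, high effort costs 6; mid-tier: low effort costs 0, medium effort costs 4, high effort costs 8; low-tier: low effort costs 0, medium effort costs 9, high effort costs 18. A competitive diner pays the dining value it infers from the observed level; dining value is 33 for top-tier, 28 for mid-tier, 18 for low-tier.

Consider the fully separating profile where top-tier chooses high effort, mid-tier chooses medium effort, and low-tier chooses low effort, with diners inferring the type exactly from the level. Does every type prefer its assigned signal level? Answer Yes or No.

Separating price premiums: high effort → 33, medium effort → 28, low effort → 18.
top-tier (assigned high effort): low effort: 18 − 0 = 18; medium effort: 28 − 3 = 25; high effort: 33 − 6 = 27. top-tier stays.
mid-tier (assigned medium effort): low effort: 18 − 0 = 18; medium effort: 28 − 4 = 24; high effort: 33 − 8 = 25. mid-tier prefers high effort.
low-tier (assigned low effort): low effort: 18 − 0 = 18; medium effort: 28 − 9 = 19; high effort: 33 − 18 = 15. low-tier prefers medium effort.
At least one type deviates; the separating profile fails.

No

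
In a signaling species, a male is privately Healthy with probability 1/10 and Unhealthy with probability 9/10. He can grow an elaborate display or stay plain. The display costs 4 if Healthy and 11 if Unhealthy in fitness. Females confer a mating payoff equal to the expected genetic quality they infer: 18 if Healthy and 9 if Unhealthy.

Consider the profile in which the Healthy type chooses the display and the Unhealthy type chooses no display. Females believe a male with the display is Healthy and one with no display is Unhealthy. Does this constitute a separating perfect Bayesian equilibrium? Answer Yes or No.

Yes

Under these beliefs, the display earns mating payoff 18 and no display earns mating payoff 9.
Healthy: the display nets 18 − 4 = 14; no display nets 9. Healthy prefers the display.
Unhealthy: the display nets 18 − 11 = 7; no display nets 9. Unhealthy prefers no display.
Neither type deviates, so the separating profile is an equilibrium.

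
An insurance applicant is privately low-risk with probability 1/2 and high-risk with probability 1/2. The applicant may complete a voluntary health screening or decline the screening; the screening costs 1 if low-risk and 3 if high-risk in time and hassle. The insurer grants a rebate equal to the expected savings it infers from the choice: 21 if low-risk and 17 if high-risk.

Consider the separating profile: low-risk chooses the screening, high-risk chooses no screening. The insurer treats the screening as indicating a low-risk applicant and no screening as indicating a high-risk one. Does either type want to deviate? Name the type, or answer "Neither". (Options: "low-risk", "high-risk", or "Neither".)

The screening pays 21; no screening pays 17.
low-risk: assigned the screening, nets 21 − 1 = 20; deviating to no screening nets 17.
high-risk: assigned no screening, nets 17; deviating to the screening nets 21 − 3 = 18.
The high-risk type gains 1 by deviating.

high-risk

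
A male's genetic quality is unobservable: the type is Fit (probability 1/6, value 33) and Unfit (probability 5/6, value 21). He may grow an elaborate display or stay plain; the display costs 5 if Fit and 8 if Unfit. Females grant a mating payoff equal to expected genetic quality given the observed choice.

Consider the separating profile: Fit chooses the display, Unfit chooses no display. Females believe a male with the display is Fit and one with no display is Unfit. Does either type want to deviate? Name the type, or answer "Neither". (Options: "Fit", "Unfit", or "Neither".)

The display pays 33; no display pays 21.
Fit: assigned the display, nets 33 − 5 = 28; deviating to no display nets 21.
Unfit: assigned no display, nets 21; deviating to the display nets 33 − 8 = 25.
The Unfit type gains 4 by deviating.

Unfit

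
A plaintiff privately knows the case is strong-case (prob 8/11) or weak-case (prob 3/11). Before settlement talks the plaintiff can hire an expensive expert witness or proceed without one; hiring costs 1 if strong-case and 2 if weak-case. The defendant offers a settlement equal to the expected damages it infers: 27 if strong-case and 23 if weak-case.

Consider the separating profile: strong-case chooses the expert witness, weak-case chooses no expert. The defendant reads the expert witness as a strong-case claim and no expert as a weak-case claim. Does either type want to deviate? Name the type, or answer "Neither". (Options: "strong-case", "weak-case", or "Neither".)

The expert witness pays 27; no expert pays 23.
strong-case: assigned the expert witness, nets 27 − 1 = 26; deviating to no expert nets 23.
weak-case: assigned no expert, nets 23; deviating to the expert witness nets 27 − 2 = 25.
The weak-case type gains 2 by deviating.

weak-case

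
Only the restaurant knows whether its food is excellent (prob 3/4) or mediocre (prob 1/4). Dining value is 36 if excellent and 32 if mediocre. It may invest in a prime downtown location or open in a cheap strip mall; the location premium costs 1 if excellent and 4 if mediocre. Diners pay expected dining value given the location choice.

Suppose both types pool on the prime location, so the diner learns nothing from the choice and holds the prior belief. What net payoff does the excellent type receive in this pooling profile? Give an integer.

Pooled price premium = 3/4·36 + 1/4·32 = 35.
excellent pays cost 1 for the prime location, so net payoff = 35 − 1 = 34.

34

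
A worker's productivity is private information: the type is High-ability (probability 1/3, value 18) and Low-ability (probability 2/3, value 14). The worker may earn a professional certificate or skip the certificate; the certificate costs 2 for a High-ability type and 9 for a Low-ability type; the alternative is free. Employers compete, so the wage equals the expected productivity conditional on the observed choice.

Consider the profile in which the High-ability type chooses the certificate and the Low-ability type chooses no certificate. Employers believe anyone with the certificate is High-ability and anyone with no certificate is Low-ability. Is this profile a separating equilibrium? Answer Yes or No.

Under these beliefs, the certificate earns wage 18 and no certificate earns wage 14.
High-ability: the certificate nets 18 − 2 = 16; no certificate nets 14. High-ability prefers the certificate.
Low-ability: the certificate nets 18 − 9 = 9; no certificate nets 14. Low-ability prefers no certificate.
Neither type deviates, so the separating profile is an equilibrium.

Yes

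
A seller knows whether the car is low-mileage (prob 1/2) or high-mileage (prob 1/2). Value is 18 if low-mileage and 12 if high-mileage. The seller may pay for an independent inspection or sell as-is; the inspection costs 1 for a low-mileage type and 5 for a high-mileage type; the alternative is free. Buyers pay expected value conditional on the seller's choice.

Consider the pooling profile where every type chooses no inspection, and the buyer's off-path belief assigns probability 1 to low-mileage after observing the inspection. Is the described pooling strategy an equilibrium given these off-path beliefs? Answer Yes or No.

On path, the buyer holds the prior and pays 1/2·18 + 1/2·12 = 15. Off path (the inspection), believing low-mileage, it pays 18.
low-mileage: no inspection nets 15; the inspection nets 18 − 1 = 17. low-mileage would deviate.
high-mileage: no inspection nets 15; the inspection nets 18 − 5 = 13. high-mileage stays.
A type deviates, so pooling fails.

No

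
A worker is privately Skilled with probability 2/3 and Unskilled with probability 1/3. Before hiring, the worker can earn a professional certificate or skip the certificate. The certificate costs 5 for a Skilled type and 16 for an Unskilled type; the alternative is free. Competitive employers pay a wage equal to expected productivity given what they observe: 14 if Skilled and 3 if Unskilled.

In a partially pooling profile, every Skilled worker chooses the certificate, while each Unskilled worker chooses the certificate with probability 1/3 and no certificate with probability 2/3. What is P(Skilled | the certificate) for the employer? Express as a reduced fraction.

P(the certificate) = (2/3)·1 + (1/3)·(1/3) = 7/9.
By Bayes' rule, P(Skilled | the certificate) = (2/3) / (7/9) = 6/7.

6/7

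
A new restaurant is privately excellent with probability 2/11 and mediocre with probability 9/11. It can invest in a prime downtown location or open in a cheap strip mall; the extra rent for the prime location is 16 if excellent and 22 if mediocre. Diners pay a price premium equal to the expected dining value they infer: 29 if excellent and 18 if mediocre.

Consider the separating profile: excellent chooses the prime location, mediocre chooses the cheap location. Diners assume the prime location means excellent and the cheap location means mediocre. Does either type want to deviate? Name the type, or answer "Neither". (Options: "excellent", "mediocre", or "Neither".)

The prime location pays 29; the cheap location pays 18.
excellent: assigned the prime location, nets 29 − 16 = 13; deviating to the cheap location nets 18.
mediocre: assigned the cheap location, nets 18; deviating to the prime location nets 29 − 22 = 7.
The excellent type gains 5 by deviating.

excellent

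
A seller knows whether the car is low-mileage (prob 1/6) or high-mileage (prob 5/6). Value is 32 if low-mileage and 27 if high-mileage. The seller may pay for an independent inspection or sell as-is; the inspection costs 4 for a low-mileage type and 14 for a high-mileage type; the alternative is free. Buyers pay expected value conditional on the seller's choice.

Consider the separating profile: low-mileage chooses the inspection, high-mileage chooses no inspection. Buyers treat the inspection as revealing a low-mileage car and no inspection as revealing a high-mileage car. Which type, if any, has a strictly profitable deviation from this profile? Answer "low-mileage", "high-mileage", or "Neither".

Neither

The inspection pays 32; no inspection pays 27.
low-mileage: assigned the inspection, nets 32 − 4 = 28; deviating to no inspection nets 27.
high-mileage: assigned no inspection, nets 27; deviating to the inspection nets 32 − 14 = 18.
Both types strictly prefer their assigned action; no profitable deviation.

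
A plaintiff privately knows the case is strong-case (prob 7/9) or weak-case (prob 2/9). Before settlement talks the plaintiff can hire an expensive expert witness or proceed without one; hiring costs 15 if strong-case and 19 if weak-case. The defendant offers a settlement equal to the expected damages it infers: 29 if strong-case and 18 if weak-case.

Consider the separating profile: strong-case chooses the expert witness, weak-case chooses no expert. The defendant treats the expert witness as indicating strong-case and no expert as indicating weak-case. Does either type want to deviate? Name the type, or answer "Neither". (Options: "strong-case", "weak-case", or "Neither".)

The expert witness pays 29; no expert pays 18.
strong-case: assigned the expert witness, nets 29 − 15 = 14; deviating to no expert nets 18.
weak-case: assigned no expert, nets 18; deviating to the expert witness nets 29 − 19 = 10.
The strong-case type gains 4 by deviating.

strong-case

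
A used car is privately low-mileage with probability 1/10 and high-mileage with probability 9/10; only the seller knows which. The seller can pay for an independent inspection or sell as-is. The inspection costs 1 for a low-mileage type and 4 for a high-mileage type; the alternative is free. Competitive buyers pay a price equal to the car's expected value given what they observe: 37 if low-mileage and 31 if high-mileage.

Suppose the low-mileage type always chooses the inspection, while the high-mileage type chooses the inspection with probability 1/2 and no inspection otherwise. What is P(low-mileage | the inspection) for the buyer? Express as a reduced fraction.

P(the inspection) = (1/10)·1 + (9/10)·(1/2) = 11/20.
By Bayes' rule, P(low-mileage | the inspection) = (1/10) / (11/20) = 2/11.

2/11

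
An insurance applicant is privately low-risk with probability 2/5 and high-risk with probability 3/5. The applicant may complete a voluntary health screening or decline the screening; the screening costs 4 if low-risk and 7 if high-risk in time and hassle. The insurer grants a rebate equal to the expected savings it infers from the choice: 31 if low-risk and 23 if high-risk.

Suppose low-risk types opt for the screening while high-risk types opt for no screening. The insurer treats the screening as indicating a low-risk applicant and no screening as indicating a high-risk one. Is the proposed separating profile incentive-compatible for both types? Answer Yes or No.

No

Under these beliefs, the screening earns rebate 31 and no screening earns rebate 23.
low-risk: the screening nets 31 − 4 = 27; no screening nets 23. low-risk prefers the screening.
high-risk: the screening nets 31 − 7 = 24; no screening nets 23. high-risk would deviate to the screening.
high-risk has a profitable deviation, so the profile is not an equilibrium.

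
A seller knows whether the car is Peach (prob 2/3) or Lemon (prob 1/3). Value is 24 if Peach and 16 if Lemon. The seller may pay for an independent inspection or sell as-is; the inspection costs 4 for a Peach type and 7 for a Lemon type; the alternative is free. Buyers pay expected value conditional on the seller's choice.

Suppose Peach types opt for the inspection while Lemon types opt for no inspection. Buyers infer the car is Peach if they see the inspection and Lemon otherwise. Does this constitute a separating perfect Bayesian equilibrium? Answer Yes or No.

Under these beliefs, the inspection earns price 24 and no inspection earns price 16.
Peach: the inspection nets 24 − 4 = 20; no inspection nets 16. Peach prefers the inspection.
Lemon: the inspection nets 24 − 7 = 17; no inspection nets 16. Lemon would deviate to the inspection.
Lemon has a profitable deviation, so the profile is not an equilibrium.

No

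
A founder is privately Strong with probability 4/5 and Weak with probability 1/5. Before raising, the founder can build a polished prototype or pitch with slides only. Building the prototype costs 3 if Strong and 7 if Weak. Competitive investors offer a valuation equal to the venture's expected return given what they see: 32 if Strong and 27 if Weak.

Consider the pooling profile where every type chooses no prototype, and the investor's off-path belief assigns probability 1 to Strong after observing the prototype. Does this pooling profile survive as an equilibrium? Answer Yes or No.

On path, the investor holds the prior and pays 4/5·32 + 1/5·27 = 31. Off path (the prototype), believing Strong, it pays 32.
Strong: no prototype nets 31; the prototype nets 32 − 3 = 29. Strong stays.
Weak: no prototype nets 31; the prototype nets 32 − 7 = 25. Weak stays.
No type deviates, so pooling is sustained.

Yes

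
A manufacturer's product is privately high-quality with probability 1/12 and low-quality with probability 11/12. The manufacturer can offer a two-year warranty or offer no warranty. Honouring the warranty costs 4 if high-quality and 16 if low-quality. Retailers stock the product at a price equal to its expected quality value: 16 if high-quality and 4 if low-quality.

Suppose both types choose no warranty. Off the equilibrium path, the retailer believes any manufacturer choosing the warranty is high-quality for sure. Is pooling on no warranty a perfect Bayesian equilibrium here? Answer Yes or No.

No

On path, the retailer holds the prior and pays 1/12·16 + 11/12·4 = 5. Off path (the warranty), believing high-quality, it pays 16.
high-quality: no warranty nets 5; the warranty nets 16 − 4 = 12. high-quality would deviate.
low-quality: no warranty nets 5; the warranty nets 16 − 16 = 0. low-quality stays.
A type deviates, so pooling fails.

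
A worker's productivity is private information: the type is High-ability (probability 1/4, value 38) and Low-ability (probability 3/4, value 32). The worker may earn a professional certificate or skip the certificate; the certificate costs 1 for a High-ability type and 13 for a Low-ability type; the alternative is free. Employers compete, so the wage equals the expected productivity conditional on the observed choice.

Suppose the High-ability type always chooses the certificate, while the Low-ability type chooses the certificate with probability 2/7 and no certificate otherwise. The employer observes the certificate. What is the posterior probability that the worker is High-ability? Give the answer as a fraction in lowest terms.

7/13

P(the certificate) = (1/4)·1 + (3/4)·(2/7) = 13/28.
By Bayes' rule, P(High-ability | the certificate) = (1/4) / (13/28) = 7/13.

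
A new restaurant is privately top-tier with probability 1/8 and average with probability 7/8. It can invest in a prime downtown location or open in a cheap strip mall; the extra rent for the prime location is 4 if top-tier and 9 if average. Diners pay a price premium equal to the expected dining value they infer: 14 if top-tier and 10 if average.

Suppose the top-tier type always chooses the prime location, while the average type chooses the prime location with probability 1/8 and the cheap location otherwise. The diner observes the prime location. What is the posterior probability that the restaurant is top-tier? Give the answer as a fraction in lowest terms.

8/15

P(the prime location) = (1/8)·1 + (7/8)·(1/8) = 15/64.
By Bayes' rule, P(top-tier | the prime location) = (1/8) / (15/64) = 8/15.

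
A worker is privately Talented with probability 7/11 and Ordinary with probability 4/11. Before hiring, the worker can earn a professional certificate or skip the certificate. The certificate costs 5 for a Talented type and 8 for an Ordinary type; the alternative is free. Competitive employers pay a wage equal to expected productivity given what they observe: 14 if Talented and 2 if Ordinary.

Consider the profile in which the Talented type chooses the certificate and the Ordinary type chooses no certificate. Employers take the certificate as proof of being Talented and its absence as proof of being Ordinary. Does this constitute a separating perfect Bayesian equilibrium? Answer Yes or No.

No

Under these beliefs, the certificate earns wage 14 and no certificate earns wage 2.
Talented: the certificate nets 14 − 5 = 9; no certificate nets 2. Talented prefers the certificate.
Ordinary: the certificate nets 14 − 8 = 6; no certificate nets 2. Ordinary would deviate to the certificate.
Ordinary has a profitable deviation, so the profile is not an equilibrium.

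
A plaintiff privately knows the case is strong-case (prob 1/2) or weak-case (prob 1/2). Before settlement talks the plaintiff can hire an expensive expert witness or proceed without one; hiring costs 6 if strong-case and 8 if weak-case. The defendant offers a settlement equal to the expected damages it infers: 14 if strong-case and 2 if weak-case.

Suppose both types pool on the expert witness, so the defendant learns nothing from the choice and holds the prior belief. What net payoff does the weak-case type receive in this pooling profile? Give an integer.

Pooled settlement = 1/2·14 + 1/2·2 = 8.
weak-case pays cost 8 for the expert witness, so net payoff = 8 − 8 = 0.

0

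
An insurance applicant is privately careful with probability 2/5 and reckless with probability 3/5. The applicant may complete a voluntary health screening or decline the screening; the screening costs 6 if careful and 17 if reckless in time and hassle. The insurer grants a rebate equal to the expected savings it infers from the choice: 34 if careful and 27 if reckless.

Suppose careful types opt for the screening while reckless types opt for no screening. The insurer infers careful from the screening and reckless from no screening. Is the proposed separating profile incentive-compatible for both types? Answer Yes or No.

Under these beliefs, the screening earns rebate 34 and no screening earns rebate 27.
careful: the screening nets 34 − 6 = 28; no screening nets 27. careful prefers the screening.
reckless: the screening nets 34 − 17 = 17; no screening nets 27. reckless prefers no screening.
Neither type deviates, so the separating profile is an equilibrium.

Yes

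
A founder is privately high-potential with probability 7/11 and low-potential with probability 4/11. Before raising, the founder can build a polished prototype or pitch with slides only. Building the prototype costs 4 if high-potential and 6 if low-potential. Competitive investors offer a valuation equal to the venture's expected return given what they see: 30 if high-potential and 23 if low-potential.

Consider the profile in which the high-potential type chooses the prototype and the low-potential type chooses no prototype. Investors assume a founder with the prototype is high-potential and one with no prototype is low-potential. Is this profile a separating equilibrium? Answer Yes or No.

Under these beliefs, the prototype earns valuation 30 and no prototype earns valuation 23.
high-potential: the prototype nets 30 − 4 = 26; no prototype nets 23. high-potential prefers the prototype.
low-potential: the prototype nets 30 − 6 = 24; no prototype nets 23. low-potential would deviate to the prototype.
low-potential has a profitable deviation, so the profile is not an equilibrium.

No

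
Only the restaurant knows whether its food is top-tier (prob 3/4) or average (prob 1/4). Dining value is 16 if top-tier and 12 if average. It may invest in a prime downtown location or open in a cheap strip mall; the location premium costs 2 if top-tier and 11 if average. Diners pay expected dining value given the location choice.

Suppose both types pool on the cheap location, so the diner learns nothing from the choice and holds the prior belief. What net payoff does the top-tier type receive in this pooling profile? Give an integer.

15

Pooled price premium = 3/4·16 + 1/4·12 = 15.
top-tier pays no cost for the cheap location, so net payoff = 15.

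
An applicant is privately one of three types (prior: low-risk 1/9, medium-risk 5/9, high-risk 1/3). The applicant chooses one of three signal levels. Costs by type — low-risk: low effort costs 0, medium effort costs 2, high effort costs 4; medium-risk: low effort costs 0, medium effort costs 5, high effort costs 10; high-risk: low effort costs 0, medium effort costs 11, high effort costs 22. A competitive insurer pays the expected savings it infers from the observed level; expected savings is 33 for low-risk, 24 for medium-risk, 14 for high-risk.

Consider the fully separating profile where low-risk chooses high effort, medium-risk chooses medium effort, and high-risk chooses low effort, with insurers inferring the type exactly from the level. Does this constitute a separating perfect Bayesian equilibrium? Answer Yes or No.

No

Separating rebates: high effort → 33, medium effort → 24, low effort → 14.
low-risk (assigned high effort): low effort: 14 − 0 = 14; medium effort: 24 − 2 = 22; high effort: 33 − 4 = 29. low-risk stays.
medium-risk (assigned medium effort): low effort: 14 − 0 = 14; medium effort: 24 − 5 = 19; high effort: 33 − 10 = 23. medium-risk prefers high effort.
high-risk (assigned low effort): low effort: 14 − 0 = 14; medium effort: 24 − 11 = 13; high effort: 33 − 22 = 11. high-risk stays.
At least one type deviates; the separating profile fails.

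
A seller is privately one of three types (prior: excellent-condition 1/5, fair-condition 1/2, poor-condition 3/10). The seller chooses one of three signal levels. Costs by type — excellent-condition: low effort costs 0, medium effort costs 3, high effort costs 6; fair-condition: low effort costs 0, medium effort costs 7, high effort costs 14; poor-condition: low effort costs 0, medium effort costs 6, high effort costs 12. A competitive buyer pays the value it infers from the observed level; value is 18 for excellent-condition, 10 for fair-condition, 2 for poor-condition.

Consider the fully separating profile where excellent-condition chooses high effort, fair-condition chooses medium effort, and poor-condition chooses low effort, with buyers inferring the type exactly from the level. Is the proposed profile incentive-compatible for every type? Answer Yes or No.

No

Separating prices: high effort → 18, medium effort → 10, low effort → 2.
excellent-condition (assigned high effort): low effort: 2 − 0 = 2; medium effort: 10 − 3 = 7; high effort: 18 − 6 = 12. excellent-condition stays.
fair-condition (assigned medium effort): low effort: 2 − 0 = 2; medium effort: 10 − 7 = 3; high effort: 18 − 14 = 4. fair-condition prefers high effort.
poor-condition (assigned low effort): low effort: 2 − 0 = 2; medium effort: 10 − 6 = 4; high effort: 18 − 12 = 6. poor-condition prefers high effort.
At least one type deviates; the separating profile fails.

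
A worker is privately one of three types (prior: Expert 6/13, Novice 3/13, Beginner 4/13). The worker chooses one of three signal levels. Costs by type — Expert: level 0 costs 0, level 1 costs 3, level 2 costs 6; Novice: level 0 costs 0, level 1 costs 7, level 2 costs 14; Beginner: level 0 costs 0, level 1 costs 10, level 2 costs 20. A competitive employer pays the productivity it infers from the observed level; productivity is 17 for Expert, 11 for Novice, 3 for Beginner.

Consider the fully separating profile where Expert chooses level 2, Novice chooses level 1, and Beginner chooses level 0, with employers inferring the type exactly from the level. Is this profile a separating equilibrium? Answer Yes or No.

Separating wages: level 2 → 17, level 1 → 11, level 0 → 3.
Expert (assigned level 2): level 0: 3 − 0 = 3; level 1: 11 − 3 = 8; level 2: 17 − 6 = 11. Expert stays.
Novice (assigned level 1): level 0: 3 − 0 = 3; level 1: 11 − 7 = 4; level 2: 17 − 14 = 3. Novice stays.
Beginner (assigned level 0): level 0: 3 − 0 = 3; level 1: 11 − 10 = 1; level 2: 17 − 20 = -3. Beginner stays.
Every type prefers its assigned level; separation holds.

Yes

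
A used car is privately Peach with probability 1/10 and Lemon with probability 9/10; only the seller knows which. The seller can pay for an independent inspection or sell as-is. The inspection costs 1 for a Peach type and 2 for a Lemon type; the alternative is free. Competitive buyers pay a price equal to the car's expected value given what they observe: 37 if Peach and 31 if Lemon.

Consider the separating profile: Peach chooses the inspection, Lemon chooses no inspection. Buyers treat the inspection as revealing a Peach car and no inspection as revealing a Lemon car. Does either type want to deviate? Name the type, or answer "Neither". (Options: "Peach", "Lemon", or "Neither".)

Lemon

The inspection pays 37; no inspection pays 31.
Peach: assigned the inspection, nets 37 − 1 = 36; deviating to no inspection nets 31.
Lemon: assigned no inspection, nets 31; deviating to the inspection nets 37 − 2 = 35.
The Lemon type gains 4 by deviating.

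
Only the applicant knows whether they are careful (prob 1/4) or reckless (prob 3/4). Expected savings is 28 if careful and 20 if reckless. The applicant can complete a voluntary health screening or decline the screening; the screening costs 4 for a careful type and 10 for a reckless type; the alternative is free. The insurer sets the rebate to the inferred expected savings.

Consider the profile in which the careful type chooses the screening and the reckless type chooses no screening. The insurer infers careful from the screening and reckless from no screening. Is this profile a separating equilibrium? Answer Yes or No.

Under these beliefs, the screening earns rebate 28 and no screening earns rebate 20.
careful: the screening nets 28 − 4 = 24; no screening nets 20. careful prefers the screening.
reckless: the screening nets 28 − 10 = 18; no screening nets 20. reckless prefers no screening.
Neither type deviates, so the separating profile is an equilibrium.

Yes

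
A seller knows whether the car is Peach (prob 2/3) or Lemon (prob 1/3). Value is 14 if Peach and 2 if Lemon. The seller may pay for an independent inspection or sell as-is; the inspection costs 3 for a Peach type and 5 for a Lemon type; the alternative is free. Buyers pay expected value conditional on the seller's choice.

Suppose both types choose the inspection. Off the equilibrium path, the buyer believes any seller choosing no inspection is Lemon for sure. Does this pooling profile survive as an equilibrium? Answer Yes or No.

Yes

On path, the buyer holds the prior and pays 2/3·14 + 1/3·2 = 10. Off path (no inspection), believing Lemon, it pays 2.
Peach: the inspection nets 10 − 3 = 7; no inspection nets 2. Peach stays.
Lemon: the inspection nets 10 − 5 = 5; no inspection nets 2. Lemon stays.
No type deviates, so pooling is sustained.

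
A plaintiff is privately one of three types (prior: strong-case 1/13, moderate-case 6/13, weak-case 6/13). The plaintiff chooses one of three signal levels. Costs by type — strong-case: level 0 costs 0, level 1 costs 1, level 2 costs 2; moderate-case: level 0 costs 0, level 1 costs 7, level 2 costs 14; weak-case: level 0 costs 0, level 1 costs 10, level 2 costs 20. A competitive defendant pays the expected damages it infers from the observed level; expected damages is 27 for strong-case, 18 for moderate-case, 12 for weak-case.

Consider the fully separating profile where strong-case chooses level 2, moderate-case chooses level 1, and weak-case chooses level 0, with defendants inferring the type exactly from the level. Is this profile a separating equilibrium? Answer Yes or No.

Separating settlements: level 2 → 27, level 1 → 18, level 0 → 12.
strong-case (assigned level 2): level 0: 12 − 0 = 12; level 1: 18 − 1 = 17; level 2: 27 − 2 = 25. strong-case stays.
moderate-case (assigned level 1): level 0: 12 − 0 = 12; level 1: 18 − 7 = 11; level 2: 27 − 14 = 13. moderate-case prefers level 2.
weak-case (assigned level 0): level 0: 12 − 0 = 12; level 1: 18 − 10 = 8; level 2: 27 − 20 = 7. weak-case stays.
At least one type deviates; the separating profile fails.

No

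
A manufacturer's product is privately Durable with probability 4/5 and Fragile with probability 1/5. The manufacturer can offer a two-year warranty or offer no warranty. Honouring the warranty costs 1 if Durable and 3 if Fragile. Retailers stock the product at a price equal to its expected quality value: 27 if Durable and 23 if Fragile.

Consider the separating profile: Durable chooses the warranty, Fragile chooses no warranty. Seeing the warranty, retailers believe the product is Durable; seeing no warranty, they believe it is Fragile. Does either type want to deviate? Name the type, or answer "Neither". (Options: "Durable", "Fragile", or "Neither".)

Fragile

The warranty pays 27; no warranty pays 23.
Durable: assigned the warranty, nets 27 − 1 = 26; deviating to no warranty nets 23.
Fragile: assigned no warranty, nets 23; deviating to the warranty nets 27 − 3 = 24.
The Fragile type gains 1 by deviating.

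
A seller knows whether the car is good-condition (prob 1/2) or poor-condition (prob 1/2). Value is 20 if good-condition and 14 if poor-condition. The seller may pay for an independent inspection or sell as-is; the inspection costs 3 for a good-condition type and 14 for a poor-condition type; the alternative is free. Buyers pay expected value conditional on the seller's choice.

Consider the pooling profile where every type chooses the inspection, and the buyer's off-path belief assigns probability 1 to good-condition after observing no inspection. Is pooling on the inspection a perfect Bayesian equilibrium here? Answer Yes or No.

No

On path, the buyer holds the prior and pays 1/2·20 + 1/2·14 = 17. Off path (no inspection), believing good-condition, it pays 20.
good-condition: the inspection nets 17 − 3 = 14; no inspection nets 20. good-condition would deviate.
poor-condition: the inspection nets 17 − 14 = 3; no inspection nets 20. poor-condition would deviate.
A type deviates, so pooling fails.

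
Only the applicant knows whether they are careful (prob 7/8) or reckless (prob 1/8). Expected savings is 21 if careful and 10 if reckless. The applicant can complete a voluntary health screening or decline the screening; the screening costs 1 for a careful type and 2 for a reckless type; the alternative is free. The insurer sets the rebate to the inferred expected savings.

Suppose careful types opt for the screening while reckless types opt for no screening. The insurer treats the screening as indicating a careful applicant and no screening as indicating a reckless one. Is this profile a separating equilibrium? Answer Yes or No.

Under these beliefs, the screening earns rebate 21 and no screening earns rebate 10.
careful: the screening nets 21 − 1 = 20; no screening nets 10. careful prefers the screening.
reckless: the screening nets 21 − 2 = 19; no screening nets 10. reckless would deviate to the screening.
reckless has a profitable deviation, so the profile is not an equilibrium.

No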